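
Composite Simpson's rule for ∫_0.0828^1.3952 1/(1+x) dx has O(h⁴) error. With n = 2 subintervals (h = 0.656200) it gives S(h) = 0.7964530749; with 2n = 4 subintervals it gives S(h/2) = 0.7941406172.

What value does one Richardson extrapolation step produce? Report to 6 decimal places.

0.793986

Method order is 4; weight 2^4 = 16.
Numerator 16×A(h/2) − A(h) = 16×0.7941406172 − 0.7964530749 = 11.9097968003
Divide by 2^4 − 1 = 15.
11.9097968003 ÷ 15 = 0.7939864534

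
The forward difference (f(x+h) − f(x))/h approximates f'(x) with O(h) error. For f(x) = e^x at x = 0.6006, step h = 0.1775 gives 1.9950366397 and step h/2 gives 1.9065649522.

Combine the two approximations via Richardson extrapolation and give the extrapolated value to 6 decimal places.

r = 1, so 2^r = 2.
Top: 2(1.9065649522) − (1.9950366397) = 1.8180932647
Divide by 2^1 − 1 = 1.
(2*1.9065649522 − 1.9950366397)/(2 − 1) = 1.8180932647

1.818093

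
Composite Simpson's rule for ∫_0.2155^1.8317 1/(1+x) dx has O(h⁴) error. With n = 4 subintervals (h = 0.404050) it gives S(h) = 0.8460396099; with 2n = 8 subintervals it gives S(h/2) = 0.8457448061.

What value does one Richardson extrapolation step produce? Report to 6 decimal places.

0.845725

r = 4, so 2^r = 16.
Top: 16(0.8457448061) − (0.8460396099) = 12.6858772877
Denominator 16 − 1 = 15.
Extrapolated: 12.6858772877 / 15 = 0.8457251525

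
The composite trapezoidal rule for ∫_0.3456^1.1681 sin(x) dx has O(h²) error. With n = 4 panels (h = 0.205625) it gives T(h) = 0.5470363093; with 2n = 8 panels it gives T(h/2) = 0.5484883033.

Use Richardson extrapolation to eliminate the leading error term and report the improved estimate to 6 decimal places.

Order 2 gives 2^r = 4 and 2^r − 1 = 3.
Weighted: 2.1939532132 − 0.5470363093 = 1.6469169039
Denominator 4 − 1 = 3.
(4·0.5484883033 − 0.5470363093)/(4 − 1) = 0.5489723013
Shift from A(h/2): +0.0004839980.

0.548972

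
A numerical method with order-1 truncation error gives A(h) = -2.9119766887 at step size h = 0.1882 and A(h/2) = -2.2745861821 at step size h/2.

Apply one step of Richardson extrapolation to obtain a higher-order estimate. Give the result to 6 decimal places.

-1.637196

The method has order 1: 2^1 = 2.
Difference of the inputs: -2.2745861821 − (-2.9119766887) = 0.6373905066
Divide by 2^1 − 1 = 1: 0.6373905066/1 = 0.6373905066
R = A(h/2) + (A(h/2) − A(h))/1 = -2.2745861821 + 0.6373905066 = -1.6371956755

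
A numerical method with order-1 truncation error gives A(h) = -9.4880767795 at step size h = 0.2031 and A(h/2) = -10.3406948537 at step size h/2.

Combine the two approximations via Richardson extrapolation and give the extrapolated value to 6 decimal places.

-11.193313

With r = 1 the leading error scales as h^1, so the weight is 2^1 = 2.
2*(-10.3406948537) − (-9.4880767795) = -11.1933129279
Divide by 2^1 − 1 = 1.
(2*(-10.3406948537) − (-9.4880767795))/(2 − 1) = -11.1933129279
Gap between inputs: 8.526e-01; correction applied: −0.8526180742.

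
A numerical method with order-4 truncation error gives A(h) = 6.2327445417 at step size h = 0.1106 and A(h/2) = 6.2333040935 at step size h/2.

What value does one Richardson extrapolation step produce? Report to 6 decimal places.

Order 4 gives 2^r = 16 and 2^r − 1 = 15.
16·6.2333040935 = 99.7328654960; subtract 6.2327445417 → 93.5001209543
Divide by 2^4 − 1 = 15.
93.5001209543 ÷ 15 = 6.2333413970

6.233341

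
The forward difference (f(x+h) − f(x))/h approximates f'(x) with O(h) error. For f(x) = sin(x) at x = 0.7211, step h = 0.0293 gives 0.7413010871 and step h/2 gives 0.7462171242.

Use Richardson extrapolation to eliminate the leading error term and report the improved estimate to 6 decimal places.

0.751133

Error is O(h^1); halving h shrinks it by 2^1 = 2.
Difference of the inputs: 0.7462171242 − 0.7413010871 = 0.0049160371
Divide by 2^1 − 1 = 1: 0.0049160371/1 = 0.0049160371
R = 0.7462171242 + 0.0049160371 = 0.7511331613
Correction |R − A(h/2)| = 4.916e-03; gap |A(h/2) − A(h)| = 4.916e-03.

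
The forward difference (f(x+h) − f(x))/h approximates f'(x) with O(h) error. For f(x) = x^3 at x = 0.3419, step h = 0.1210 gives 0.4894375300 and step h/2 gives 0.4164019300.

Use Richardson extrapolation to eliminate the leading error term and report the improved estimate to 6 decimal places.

0.343366

Method order is 1; weight 2^1 = 2.
2 × 0.4164019300 − 0.4894375300 = 0.3433663300
Divide by 2^1 − 1 = 1.
Extrapolated: 0.3433663300 / 1 = 0.3433663300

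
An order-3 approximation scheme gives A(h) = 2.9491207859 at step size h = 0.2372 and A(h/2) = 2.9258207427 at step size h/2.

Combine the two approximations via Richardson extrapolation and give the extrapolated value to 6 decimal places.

Error is O(h^3); halving h shrinks it by 2^3 = 8.
2^3*A(h/2) = 23.4065659416; minus A(h) gives 20.4574451557.
Divide by 2^3 − 1 = 7.
Extrapolated: 20.4574451557 / 7 = 2.9224921651

2.922492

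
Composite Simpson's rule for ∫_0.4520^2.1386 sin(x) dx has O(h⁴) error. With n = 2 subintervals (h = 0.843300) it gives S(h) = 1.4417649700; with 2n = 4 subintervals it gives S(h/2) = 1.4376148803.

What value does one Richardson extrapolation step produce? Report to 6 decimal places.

1.437338

Leading term ∝ h^4; use weight 16 = 2^4.
16×1.4376148803 − 1.4417649700 = 21.5600731148
21.5600731148 ÷ 15 = 1.4373382077
Correction |R − A(h/2)| = 2.767e-04; gap |A(h/2) − A(h)| = 4.150e-03.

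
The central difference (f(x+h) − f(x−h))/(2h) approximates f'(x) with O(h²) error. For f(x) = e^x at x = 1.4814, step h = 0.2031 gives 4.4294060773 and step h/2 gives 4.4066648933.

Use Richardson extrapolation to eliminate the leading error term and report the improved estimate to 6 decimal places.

Error is O(h^2); halving h shrinks it by 2^2 = 4.
4 × 4.4066648933 = 17.6266595732; subtract 4.4294060773 → 13.1972534959
R = 13.1972534959/3 = 4.3990844986
Shift from A(h/2): −0.0075803947.

4.399084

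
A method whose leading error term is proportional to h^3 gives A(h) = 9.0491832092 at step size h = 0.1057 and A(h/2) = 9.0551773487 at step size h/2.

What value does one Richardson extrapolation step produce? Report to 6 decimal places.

With r = 3 the leading error scales as h^3, so the weight is 2^3 = 8.
A(h/2) − A(h) = 9.0551773487 − 9.0491832092 = 0.0059941395
Correction (A(h/2) − A(h))/(8 − 1) = 0.0059941395/7 = 0.0008563056
R = 9.0551773487 + 0.0008563056 = 9.0560336543
Shift from A(h/2): +0.0008563056.

9.056034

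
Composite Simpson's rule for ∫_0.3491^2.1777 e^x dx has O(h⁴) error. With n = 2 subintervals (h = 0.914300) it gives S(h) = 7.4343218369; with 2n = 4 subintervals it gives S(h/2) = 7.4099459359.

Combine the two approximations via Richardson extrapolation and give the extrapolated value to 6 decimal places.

7.408321

With r = 4 the leading error scales as h^4, so the weight is 2^4 = 16.
Weighted: 118.5591349744 − 7.4343218369 = 111.1248131375
Denominator 16 − 1 = 15.
Result: 7.4083208758
Correction |R − A(h/2)| = 1.625e-03; gap |A(h/2) − A(h)| = 2.438e-02.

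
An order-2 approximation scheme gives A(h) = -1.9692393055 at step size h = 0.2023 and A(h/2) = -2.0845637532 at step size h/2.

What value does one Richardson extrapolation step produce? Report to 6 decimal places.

-2.123005

r = 2: numerator weight 4, denominator 3.
4 × (-2.0845637532) = -8.3382550128; (-8.3382550128) − (-1.9692393055) = -6.3690157073
Divide by 2^2 − 1 = 3.
So the Richardson estimate is -2.1230052358.
Gap between inputs: 1.153e-01; correction applied: −0.0384414826.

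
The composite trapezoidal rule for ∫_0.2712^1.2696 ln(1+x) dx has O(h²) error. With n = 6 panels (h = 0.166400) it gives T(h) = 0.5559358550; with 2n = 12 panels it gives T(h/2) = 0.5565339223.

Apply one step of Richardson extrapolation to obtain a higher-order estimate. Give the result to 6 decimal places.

r = 2, so 2^r = 4.
2^2·A(h/2) = 2.2261356892; minus A(h) gives 1.6701998342.
Denominator 4 − 1 = 3.
So the Richardson estimate is 0.5567332781.

0.556733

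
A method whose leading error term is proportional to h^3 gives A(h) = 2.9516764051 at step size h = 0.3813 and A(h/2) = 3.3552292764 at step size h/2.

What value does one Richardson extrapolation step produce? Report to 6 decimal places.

Method order is 3; weight 2^3 = 8.
2^3×A(h/2) = 26.8418342112; minus A(h) gives 23.8901578061.
23.8901578061 ÷ 7 = 3.4128796866

3.412880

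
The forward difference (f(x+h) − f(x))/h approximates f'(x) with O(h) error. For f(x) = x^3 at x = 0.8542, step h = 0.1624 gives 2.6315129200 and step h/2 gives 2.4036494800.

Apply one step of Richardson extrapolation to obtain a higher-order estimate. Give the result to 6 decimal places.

2.175786

Order 1 gives 2^r = 2 and 2^r − 1 = 1.
A(h/2) − A(h) = 2.4036494800 − 2.6315129200 = -0.2278634400
Correction (A(h/2) − A(h))/(2 − 1) = (-0.2278634400)/1 = -0.2278634400
R = A(h/2) + (A(h/2) − A(h))/1 = 2.4036494800 − 0.2278634400 = 2.1757860400
Shift from A(h/2): −0.2278634400.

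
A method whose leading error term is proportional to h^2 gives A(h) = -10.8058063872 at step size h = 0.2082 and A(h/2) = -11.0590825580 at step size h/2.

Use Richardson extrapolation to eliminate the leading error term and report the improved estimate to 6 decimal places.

-11.143508

Leading term ∝ h^2; use weight 4 = 2^2.
Numerator 4×A(h/2) − A(h) = 4×(-11.0590825580) − (-10.8058063872) = -33.4305238448
Denominator 4 − 1 = 3.
R = (-33.4305238448)/3 = -11.1435079483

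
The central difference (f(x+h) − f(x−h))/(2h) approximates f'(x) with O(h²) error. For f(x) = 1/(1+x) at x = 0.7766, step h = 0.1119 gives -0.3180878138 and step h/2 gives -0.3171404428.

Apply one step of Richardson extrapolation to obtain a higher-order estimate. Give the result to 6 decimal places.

-0.316825

With r = 2 the leading error scales as h^2, so the weight is 2^2 = 4.
4×(-0.3171404428) = -1.2685617712; subtract (-0.3180878138) → -0.9504739574
Extrapolated: (-0.9504739574) / 3 = -0.3168246525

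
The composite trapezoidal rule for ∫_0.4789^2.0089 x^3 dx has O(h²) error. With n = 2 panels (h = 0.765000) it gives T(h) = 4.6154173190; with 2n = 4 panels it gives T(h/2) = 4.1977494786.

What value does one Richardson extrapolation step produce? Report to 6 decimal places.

4.058527

With r = 2 the leading error scales as h^2, so the weight is 2^2 = 4.
A(h/2) − A(h) = 4.1977494786 − 4.6154173190 = -0.4176678404
Correction (A(h/2) − A(h))/(4 − 1) = (-0.4176678404)/3 = -0.1392226135
R = A(h/2) + (A(h/2) − A(h))/3 = 4.1977494786 − 0.1392226135 = 4.0585268651
Shift from A(h/2): −0.1392226135.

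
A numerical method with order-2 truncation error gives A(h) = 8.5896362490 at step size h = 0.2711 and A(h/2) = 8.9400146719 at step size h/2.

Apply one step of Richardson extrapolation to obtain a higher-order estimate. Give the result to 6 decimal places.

r = 2: numerator weight 4, denominator 3.
4 × 8.9400146719 = 35.7600586876; subtract 8.5896362490 → 27.1704224386
Denominator 4 − 1 = 3.
So the Richardson estimate is 9.0568074795.

9.056807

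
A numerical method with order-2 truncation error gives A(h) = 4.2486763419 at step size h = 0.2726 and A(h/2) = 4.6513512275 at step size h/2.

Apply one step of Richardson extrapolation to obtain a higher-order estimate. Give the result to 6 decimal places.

4.785576

Error is O(h^2); halving h shrinks it by 2^2 = 4.
2^2*A(h/2) = 18.6054049100; minus A(h) gives 14.3567285681.
14.3567285681 ÷ 3 = 4.7855761894
Correction |R − A(h/2)| = 1.342e-01; gap |A(h/2) − A(h)| = 4.027e-01.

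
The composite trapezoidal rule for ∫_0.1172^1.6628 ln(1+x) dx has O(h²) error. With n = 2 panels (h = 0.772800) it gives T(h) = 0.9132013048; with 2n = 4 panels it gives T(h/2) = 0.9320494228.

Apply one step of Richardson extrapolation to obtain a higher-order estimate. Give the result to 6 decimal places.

Method order is 2; weight 2^2 = 4.
4 × 0.9320494228 − 0.9132013048 = 2.8149963864
Divide by 2^2 − 1 = 3.
So the Richardson estimate is 0.9383321288.

0.938332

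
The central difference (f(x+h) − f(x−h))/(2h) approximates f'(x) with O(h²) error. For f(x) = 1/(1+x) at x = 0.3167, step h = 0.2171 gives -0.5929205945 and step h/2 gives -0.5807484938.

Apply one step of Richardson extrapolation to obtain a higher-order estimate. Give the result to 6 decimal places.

Method order is 2; weight 2^2 = 4.
Numerator 4·A(h/2) − A(h) = 4·(-0.5807484938) − (-0.5929205945) = -1.7300733807
Divide by 2^2 − 1 = 3.
(-1.7300733807) ÷ 3 = -0.5766911269

-0.576691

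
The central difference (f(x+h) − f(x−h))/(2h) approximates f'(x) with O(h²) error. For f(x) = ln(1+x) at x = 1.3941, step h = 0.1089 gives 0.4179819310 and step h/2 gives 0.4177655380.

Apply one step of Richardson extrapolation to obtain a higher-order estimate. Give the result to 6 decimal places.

0.417693

r = 2, so 2^r = 4.
2^2·A(h/2) = 1.6710621520; minus A(h) gives 1.2530802210.
Divide by 2^2 − 1 = 3.
(4·0.4177655380 − 0.4179819310)/(4 − 1) = 0.4176934070
Correction |R − A(h/2)| = 7.213e-05; gap |A(h/2) − A(h)| = 2.164e-04.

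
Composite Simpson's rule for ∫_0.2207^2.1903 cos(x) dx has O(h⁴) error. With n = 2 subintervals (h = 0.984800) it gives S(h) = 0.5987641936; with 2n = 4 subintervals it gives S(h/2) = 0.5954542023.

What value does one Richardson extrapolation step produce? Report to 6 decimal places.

Error is O(h^4); halving h shrinks it by 2^4 = 16.
2^4 × A(h/2) = 9.5272672368; minus A(h) gives 8.9285030432.
Denominator 16 − 1 = 15.
Extrapolated: 8.9285030432 / 15 = 0.5952335362
Correction |R − A(h/2)| = 2.207e-04; gap |A(h/2) − A(h)| = 3.310e-03.

0.595234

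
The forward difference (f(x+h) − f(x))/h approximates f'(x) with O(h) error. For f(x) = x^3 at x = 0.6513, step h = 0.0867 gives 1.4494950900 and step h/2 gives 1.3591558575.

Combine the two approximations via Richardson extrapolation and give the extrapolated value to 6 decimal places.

With r = 1 the leading error scales as h^1, so the weight is 2^1 = 2.
2*1.3591558575 = 2.7183117150; subtract 1.4494950900 → 1.2688166250
Extrapolated: 1.2688166250 / 1 = 1.2688166250

1.268817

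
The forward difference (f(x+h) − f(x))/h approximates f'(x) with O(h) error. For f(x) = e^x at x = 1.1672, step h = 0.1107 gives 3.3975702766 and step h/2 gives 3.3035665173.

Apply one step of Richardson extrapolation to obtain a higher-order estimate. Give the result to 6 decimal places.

3.209563

Error is O(h^1); halving h shrinks it by 2^1 = 2.
2 × 3.3035665173 − 3.3975702766 = 3.2095627580
3.2095627580 ÷ 1 = 3.2095627580
Shift from A(h/2): −0.0940037593.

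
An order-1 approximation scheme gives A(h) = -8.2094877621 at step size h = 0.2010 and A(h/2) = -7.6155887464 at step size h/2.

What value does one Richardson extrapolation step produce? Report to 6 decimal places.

r = 1: numerator weight 2, denominator 1.
A(h/2) − A(h) = -7.6155887464 − (-8.2094877621) = 0.5938990157
Correction (A(h/2) − A(h))/(2 − 1) = 0.5938990157/1 = 0.5938990157
R = A(h/2) + (A(h/2) − A(h))/1 = -7.6155887464 + 0.5938990157 = -7.0216897307

-7.021690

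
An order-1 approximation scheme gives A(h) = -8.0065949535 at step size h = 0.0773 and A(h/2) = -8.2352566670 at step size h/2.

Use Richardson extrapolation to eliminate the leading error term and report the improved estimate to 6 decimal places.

-8.463918

Error is O(h^1); halving h shrinks it by 2^1 = 2.
A(h/2) − A(h) = -8.2352566670 − (-8.0065949535) = -0.2286617135
Divide by 2^1 − 1 = 1: (-0.2286617135)/1 = -0.2286617135
R = -8.2352566670 − 0.2286617135 = -8.4639183805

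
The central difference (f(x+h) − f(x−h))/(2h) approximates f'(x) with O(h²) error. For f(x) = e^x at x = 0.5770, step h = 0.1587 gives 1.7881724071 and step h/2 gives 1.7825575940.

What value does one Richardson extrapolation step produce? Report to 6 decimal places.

1.780686

Order 2 gives 2^r = 4 and 2^r − 1 = 3.
Difference of the inputs: 1.7825575940 − 1.7881724071 = -0.0056148131
Divide by 2^2 − 1 = 3: (-0.0056148131)/3 = -0.0018716044
R = 1.7825575940 − 0.0018716044 = 1.7806859896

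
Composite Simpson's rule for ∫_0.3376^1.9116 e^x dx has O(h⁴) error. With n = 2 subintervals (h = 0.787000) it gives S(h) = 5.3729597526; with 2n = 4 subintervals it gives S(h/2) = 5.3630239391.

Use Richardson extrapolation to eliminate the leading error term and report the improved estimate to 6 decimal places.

5.362362

Method order is 4; weight 2^4 = 16.
Difference of the inputs: 5.3630239391 − 5.3729597526 = -0.0099358135
Divide by 2^4 − 1 = 15: (-0.0099358135)/15 = -0.0006623876
R = 5.3630239391 − 0.0006623876 = 5.3623615515
Gap between inputs: 9.936e-03; correction applied: −0.0006623876.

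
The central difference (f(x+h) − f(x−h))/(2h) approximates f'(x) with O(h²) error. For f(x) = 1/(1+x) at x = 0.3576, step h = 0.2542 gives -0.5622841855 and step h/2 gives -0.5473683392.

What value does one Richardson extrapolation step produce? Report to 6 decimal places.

-0.542396

The method has order 2: 2^2 = 4.
4*(-0.5473683392) = -2.1894733568; (-2.1894733568) − (-0.5622841855) = -1.6271891713
R = (-1.6271891713)/3 = -0.5423963904
Gap between inputs: 1.492e-02; correction applied: +0.0049719488.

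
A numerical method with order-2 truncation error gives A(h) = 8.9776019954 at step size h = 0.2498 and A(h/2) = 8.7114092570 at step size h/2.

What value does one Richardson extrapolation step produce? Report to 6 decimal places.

With r = 2 the leading error scales as h^2, so the weight is 2^2 = 4.
4 × 8.7114092570 = 34.8456370280; 34.8456370280 − 8.9776019954 = 25.8680350326
Denominator 4 − 1 = 3.
So the Richardson estimate is 8.6226783442.

8.622678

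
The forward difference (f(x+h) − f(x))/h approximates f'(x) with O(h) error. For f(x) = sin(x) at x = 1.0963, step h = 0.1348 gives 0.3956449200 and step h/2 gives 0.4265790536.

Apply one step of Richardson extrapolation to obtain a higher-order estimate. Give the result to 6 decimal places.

0.457513

Leading term ∝ h^1; use weight 2 = 2^1.
2^1 × A(h/2) = 0.8531581072; minus A(h) gives 0.4575131872.
Extrapolated: 0.4575131872 / 1 = 0.4575131872
Correction |R − A(h/2)| = 3.093e-02; gap |A(h/2) − A(h)| = 3.093e-02.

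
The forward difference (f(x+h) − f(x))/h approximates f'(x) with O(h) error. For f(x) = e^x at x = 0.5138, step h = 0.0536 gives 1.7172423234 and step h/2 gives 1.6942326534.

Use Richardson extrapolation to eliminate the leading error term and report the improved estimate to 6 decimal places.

1.671223

r = 1, so 2^r = 2.
2×1.6942326534 − 1.7172423234 = 1.6712229834
R = 1.6712229834/1 = 1.6712229834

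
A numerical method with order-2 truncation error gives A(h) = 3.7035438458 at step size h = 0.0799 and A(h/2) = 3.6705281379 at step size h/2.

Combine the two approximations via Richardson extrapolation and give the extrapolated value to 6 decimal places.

3.659523

With r = 2 the leading error scales as h^2, so the weight is 2^2 = 4.
Weighted: 14.6821125516 − 3.7035438458 = 10.9785687058
Divide by 2^2 − 1 = 3.
So the Richardson estimate is 3.6595229019.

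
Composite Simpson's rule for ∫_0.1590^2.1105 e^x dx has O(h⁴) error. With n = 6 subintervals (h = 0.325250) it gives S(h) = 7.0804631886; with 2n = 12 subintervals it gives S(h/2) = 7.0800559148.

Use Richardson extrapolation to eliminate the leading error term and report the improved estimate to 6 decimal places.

7.080029

Order 4 gives 2^r = 16 and 2^r − 1 = 15.
16*7.0800559148 − 7.0804631886 = 106.2004314482
Denominator 16 − 1 = 15.
Result: 7.0800287632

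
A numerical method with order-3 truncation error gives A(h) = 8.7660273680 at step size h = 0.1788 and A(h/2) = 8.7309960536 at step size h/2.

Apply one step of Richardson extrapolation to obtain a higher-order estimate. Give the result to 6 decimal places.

8.725992

Leading term ∝ h^3; use weight 8 = 2^3.
8×8.7309960536 = 69.8479684288; subtract 8.7660273680 → 61.0819410608
Denominator 8 − 1 = 7.
(8×8.7309960536 − 8.7660273680)/(8 − 1) = 8.7259915801
Gap between inputs: 3.503e-02; correction applied: −0.0050044735.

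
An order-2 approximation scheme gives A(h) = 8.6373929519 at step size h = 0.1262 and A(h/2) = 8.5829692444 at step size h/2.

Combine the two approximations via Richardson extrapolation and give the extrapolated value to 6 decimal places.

Order 2 gives 2^r = 4 and 2^r − 1 = 3.
Top: 4(8.5829692444) − (8.6373929519) = 25.6944840257
Denominator 4 − 1 = 3.
(4·8.5829692444 − 8.6373929519)/(4 − 1) = 8.5648280086
Correction |R − A(h/2)| = 1.814e-02; gap |A(h/2) − A(h)| = 5.442e-02.

8.564828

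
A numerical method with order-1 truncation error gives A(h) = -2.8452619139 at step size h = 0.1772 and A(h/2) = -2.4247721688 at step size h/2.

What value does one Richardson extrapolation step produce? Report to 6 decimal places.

-2.004282

Leading term ∝ h^1; use weight 2 = 2^1.
Weighted: (-4.8495443376) − (-2.8452619139) = -2.0042824237
(-2.0042824237) ÷ 1 = -2.0042824237
Correction |R − A(h/2)| = 4.205e-01; gap |A(h/2) − A(h)| = 4.205e-01.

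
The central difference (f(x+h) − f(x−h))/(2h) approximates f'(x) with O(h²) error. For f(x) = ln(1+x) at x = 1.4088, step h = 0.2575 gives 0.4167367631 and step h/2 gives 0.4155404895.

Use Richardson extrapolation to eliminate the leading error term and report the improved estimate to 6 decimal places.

Order 2 gives 2^r = 4 and 2^r − 1 = 3.
4 × 0.4155404895 = 1.6621619580; subtract 0.4167367631 → 1.2454251949
Divide by 2^2 − 1 = 3.
1.2454251949 ÷ 3 = 0.4151417316
Shift from A(h/2): −0.0003987579.

0.415142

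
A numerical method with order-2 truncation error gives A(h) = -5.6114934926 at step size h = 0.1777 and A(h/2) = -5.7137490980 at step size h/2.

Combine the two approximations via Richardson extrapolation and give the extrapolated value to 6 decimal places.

Error is O(h^2); halving h shrinks it by 2^2 = 4.
4·(-5.7137490980) − (-5.6114934926) = -17.2435028994
Denominator 4 − 1 = 3.
(4·(-5.7137490980) − (-5.6114934926))/(4 − 1) = -5.7478342998
Correction |R − A(h/2)| = 3.409e-02; gap |A(h/2) − A(h)| = 1.023e-01.

-5.747834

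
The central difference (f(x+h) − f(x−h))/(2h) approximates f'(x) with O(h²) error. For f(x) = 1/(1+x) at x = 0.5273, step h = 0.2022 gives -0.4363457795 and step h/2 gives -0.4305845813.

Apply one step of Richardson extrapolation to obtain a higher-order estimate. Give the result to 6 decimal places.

-0.428664

Order 2 gives 2^r = 4 and 2^r − 1 = 3.
Numerator 4*A(h/2) − A(h) = 4*(-0.4305845813) − (-0.4363457795) = -1.2859925457
R = (-1.2859925457)/3 = -0.4286641819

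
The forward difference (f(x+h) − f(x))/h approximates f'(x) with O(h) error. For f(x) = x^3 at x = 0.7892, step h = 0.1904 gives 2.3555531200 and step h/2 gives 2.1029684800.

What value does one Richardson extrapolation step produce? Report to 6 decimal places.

1.850384

With r = 1 the leading error scales as h^1, so the weight is 2^1 = 2.
A(h/2) − A(h) = 2.1029684800 − 2.3555531200 = -0.2525846400
Divide by 2^1 − 1 = 1: (-0.2525846400)/1 = -0.2525846400
R = A(h/2) + (A(h/2) − A(h))/1 = 2.1029684800 − 0.2525846400 = 1.8503838400
Shift from A(h/2): −0.2525846400.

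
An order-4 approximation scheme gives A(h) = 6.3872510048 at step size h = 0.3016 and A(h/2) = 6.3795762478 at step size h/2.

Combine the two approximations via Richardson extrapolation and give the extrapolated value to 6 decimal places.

With r = 4 the leading error scales as h^4, so the weight is 2^4 = 16.
16×6.3795762478 − 6.3872510048 = 95.6859689600
Divide by 2^4 − 1 = 15.
R = 95.6859689600/15 = 6.3790645973
Shift from A(h/2): −0.0005116505.

6.379065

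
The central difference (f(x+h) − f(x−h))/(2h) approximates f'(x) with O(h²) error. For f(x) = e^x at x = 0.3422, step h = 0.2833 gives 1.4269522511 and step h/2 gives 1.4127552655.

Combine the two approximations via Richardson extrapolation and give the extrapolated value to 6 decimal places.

Method order is 2; weight 2^2 = 4.
4×1.4127552655 = 5.6510210620; 5.6510210620 − 1.4269522511 = 4.2240688109
Denominator 4 − 1 = 3.
So the Richardson estimate is 1.4080229370.
Shift from A(h/2): −0.0047323285.

1.408023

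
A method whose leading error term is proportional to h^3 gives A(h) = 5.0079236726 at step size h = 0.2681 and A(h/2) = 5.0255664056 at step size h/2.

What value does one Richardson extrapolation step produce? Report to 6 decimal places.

5.028087

Method order is 3; weight 2^3 = 8.
Numerator 8×A(h/2) − A(h) = 8×5.0255664056 − 5.0079236726 = 35.1966075722
35.1966075722 ÷ 7 = 5.0280867960
Shift from A(h/2): +0.0025203904.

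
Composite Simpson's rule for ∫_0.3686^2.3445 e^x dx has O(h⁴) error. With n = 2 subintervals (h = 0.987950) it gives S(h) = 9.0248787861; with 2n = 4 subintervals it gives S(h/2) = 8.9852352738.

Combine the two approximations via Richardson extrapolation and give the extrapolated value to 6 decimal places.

With r = 4 the leading error scales as h^4, so the weight is 2^4 = 16.
2^4·A(h/2) = 143.7637643808; minus A(h) gives 134.7388855947.
134.7388855947 ÷ 15 = 8.9825923730

8.982592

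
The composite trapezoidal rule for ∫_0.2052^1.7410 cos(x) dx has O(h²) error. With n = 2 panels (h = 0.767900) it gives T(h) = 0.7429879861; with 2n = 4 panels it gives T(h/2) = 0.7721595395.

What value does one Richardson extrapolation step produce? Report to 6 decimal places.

0.781883

Method order is 2; weight 2^2 = 4.
2^2×A(h/2) = 3.0886381580; minus A(h) gives 2.3456501719.
Denominator 4 − 1 = 3.
R = 2.3456501719/3 = 0.7818833906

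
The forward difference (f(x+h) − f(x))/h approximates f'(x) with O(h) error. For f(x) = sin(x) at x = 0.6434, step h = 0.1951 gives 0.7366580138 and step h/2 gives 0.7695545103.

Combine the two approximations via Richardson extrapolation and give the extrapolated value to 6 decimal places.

The method has order 1: 2^1 = 2.
2 × 0.7695545103 = 1.5391090206; 1.5391090206 − 0.7366580138 = 0.8024510068
Divide by 2^1 − 1 = 1.
So the Richardson estimate is 0.8024510068.

0.802451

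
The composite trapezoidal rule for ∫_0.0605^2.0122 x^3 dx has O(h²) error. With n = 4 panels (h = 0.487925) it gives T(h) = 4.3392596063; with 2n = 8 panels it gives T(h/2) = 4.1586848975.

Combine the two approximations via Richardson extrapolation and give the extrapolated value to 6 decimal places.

4.098493

r = 2, so 2^r = 4.
Top: 4(4.1586848975) − (4.3392596063) = 12.2954799837
Extrapolated: 12.2954799837 / 3 = 4.0984933279
Gap between inputs: 1.806e-01; correction applied: −0.0601915696.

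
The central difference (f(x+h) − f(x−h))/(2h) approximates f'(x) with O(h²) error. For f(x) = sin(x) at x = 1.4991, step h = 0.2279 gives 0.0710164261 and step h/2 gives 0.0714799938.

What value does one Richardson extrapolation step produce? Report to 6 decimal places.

0.071635

Order 2 gives 2^r = 4 and 2^r − 1 = 3.
4*0.0714799938 = 0.2859199752; 0.2859199752 − 0.0710164261 = 0.2149035491
Divide by 2^2 − 1 = 3.
Result: 0.0716345164
Correction |R − A(h/2)| = 1.545e-04; gap |A(h/2) − A(h)| = 4.636e-04.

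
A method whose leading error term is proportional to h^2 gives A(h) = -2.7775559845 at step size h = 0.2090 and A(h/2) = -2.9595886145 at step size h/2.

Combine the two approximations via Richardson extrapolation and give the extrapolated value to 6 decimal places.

With r = 2 the leading error scales as h^2, so the weight is 2^2 = 4.
Top: 4(-2.9595886145) − (-2.7775559845) = -9.0607984735
Divide by 2^2 − 1 = 3.
(-9.0607984735) ÷ 3 = -3.0202661578

-3.020266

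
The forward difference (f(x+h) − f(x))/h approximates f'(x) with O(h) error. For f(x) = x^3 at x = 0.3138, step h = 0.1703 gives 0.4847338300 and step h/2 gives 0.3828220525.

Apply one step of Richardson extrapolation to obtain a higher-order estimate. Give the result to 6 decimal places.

0.280910

Leading term ∝ h^1; use weight 2 = 2^1.
2·0.3828220525 − 0.4847338300 = 0.2809102750
0.2809102750 ÷ 1 = 0.2809102750
Shift from A(h/2): −0.1019117775.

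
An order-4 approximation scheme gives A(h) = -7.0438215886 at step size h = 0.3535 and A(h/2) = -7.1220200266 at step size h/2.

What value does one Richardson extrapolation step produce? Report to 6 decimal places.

-7.127233

Method order is 4; weight 2^4 = 16.
16*(-7.1220200266) = -113.9523204256; subtract (-7.0438215886) → -106.9084988370
Extrapolated: (-106.9084988370) / 15 = -7.1272332558
Gap between inputs: 7.820e-02; correction applied: −0.0052132292.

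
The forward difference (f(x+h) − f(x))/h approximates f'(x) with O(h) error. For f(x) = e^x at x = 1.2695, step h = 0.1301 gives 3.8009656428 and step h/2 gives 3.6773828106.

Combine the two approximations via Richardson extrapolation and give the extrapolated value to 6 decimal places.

Leading term ∝ h^1; use weight 2 = 2^1.
A(h/2) − A(h) = 3.6773828106 − 3.8009656428 = -0.1235828322
Correction (A(h/2) − A(h))/(2 − 1) = (-0.1235828322)/1 = -0.1235828322
R = 3.6773828106 − 0.1235828322 = 3.5537999784

3.553800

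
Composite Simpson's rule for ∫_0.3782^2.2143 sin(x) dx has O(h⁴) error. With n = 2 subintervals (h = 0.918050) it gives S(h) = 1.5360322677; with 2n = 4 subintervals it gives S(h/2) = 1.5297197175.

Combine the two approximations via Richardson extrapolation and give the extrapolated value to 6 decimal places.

1.529299

The method has order 4: 2^4 = 16.
16·1.5297197175 = 24.4755154800; subtract 1.5360322677 → 22.9394832123
22.9394832123 ÷ 15 = 1.5292988808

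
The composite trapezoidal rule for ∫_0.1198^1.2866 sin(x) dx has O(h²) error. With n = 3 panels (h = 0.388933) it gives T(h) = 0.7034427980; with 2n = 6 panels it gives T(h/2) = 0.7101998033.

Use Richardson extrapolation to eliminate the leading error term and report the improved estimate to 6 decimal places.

0.712452

Error is O(h^2); halving h shrinks it by 2^2 = 4.
4×0.7101998033 = 2.8407992132; 2.8407992132 − 0.7034427980 = 2.1373564152
Denominator 4 − 1 = 3.
(4×0.7101998033 − 0.7034427980)/(4 − 1) = 0.7124521384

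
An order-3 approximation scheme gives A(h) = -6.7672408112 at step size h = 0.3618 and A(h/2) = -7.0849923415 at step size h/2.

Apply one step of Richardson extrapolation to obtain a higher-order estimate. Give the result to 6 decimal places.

With r = 3 the leading error scales as h^3, so the weight is 2^3 = 8.
8×(-7.0849923415) = -56.6799387320; subtract (-6.7672408112) → -49.9126979208
(8×(-7.0849923415) − (-6.7672408112))/(8 − 1) = -7.1303854173
Gap between inputs: 3.178e-01; correction applied: −0.0453930758.

-7.130385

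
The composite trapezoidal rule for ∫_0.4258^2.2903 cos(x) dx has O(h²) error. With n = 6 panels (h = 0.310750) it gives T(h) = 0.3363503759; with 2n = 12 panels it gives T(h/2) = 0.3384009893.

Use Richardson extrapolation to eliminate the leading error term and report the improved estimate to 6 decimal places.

Method order is 2; weight 2^2 = 4.
Numerator 4·A(h/2) − A(h) = 4·0.3384009893 − 0.3363503759 = 1.0172535813
Denominator 4 − 1 = 3.
(4·0.3384009893 − 0.3363503759)/(4 − 1) = 0.3390845271

0.339085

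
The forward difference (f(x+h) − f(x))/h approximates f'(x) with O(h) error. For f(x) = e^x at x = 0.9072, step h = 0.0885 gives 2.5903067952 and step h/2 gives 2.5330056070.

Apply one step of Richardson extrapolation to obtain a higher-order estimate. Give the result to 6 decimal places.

2.475704

r = 1: numerator weight 2, denominator 1.
Weighted: 5.0660112140 − 2.5903067952 = 2.4757044188
R = 2.4757044188/1 = 2.4757044188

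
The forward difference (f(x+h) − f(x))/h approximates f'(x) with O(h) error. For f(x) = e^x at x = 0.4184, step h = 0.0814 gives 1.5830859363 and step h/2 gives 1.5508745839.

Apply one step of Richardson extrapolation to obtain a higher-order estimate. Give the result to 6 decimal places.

1.518663

r = 1: numerator weight 2, denominator 1.
2^1 × A(h/2) = 3.1017491678; minus A(h) gives 1.5186632315.
Divide by 2^1 − 1 = 1.
R = 1.5186632315/1 = 1.5186632315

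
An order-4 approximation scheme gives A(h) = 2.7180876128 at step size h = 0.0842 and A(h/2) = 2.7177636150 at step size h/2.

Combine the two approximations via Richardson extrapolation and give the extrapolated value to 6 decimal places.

2.717742

Method order is 4; weight 2^4 = 16.
16 × 2.7177636150 = 43.4842178400; 43.4842178400 − 2.7180876128 = 40.7661302272
Extrapolated: 40.7661302272 / 15 = 2.7177420151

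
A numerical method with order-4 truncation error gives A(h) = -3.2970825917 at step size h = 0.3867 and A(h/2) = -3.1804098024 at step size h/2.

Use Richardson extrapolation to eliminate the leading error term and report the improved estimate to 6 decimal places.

Method order is 4; weight 2^4 = 16.
16×(-3.1804098024) − (-3.2970825917) = -47.5894742467
Extrapolated: (-47.5894742467) / 15 = -3.1726316164
Correction |R − A(h/2)| = 7.778e-03; gap |A(h/2) − A(h)| = 1.167e-01.

-3.172632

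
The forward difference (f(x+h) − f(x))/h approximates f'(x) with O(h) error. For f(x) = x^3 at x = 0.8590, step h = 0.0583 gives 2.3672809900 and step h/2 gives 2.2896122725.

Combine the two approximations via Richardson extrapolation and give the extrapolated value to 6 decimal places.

r = 1: numerator weight 2, denominator 1.
Difference of the inputs: 2.2896122725 − 2.3672809900 = -0.0776687175
Correction (A(h/2) − A(h))/(2 − 1) = (-0.0776687175)/1 = -0.0776687175
R = 2.2896122725 − 0.0776687175 = 2.2119435550
Shift from A(h/2): −0.0776687175.

2.211944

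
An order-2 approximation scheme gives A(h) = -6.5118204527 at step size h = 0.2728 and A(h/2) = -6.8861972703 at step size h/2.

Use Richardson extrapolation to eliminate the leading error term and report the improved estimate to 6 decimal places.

Order 2 gives 2^r = 4 and 2^r − 1 = 3.
4·(-6.8861972703) = -27.5447890812; subtract (-6.5118204527) → -21.0329686285
Extrapolated: (-21.0329686285) / 3 = -7.0109895428
Shift from A(h/2): −0.1247922725.

-7.010990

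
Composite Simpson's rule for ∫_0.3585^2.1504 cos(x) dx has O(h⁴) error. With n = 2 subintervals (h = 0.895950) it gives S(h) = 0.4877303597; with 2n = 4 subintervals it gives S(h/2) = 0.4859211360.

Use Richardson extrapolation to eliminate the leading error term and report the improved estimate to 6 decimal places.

The method has order 4: 2^4 = 16.
Top: 16(0.4859211360) − (0.4877303597) = 7.2870078163
Divide by 2^4 − 1 = 15.
(16×0.4859211360 − 0.4877303597)/(16 − 1) = 0.4858005211
Shift from A(h/2): −0.0001206149.

0.485801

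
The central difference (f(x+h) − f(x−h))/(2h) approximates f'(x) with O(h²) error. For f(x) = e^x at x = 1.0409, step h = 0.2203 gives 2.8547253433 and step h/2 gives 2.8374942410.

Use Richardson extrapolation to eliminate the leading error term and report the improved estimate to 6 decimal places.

2.831751

With r = 2 the leading error scales as h^2, so the weight is 2^2 = 4.
Numerator 4 × A(h/2) − A(h) = 4 × 2.8374942410 − 2.8547253433 = 8.4952516207
(4 × 2.8374942410 − 2.8547253433)/(4 − 1) = 2.8317505402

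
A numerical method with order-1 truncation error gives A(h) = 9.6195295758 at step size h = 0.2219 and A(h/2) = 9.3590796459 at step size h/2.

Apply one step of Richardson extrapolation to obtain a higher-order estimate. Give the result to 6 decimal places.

9.098630

Order 1 gives 2^r = 2 and 2^r − 1 = 1.
Top: 2(9.3590796459) − (9.6195295758) = 9.0986297160
Extrapolated: 9.0986297160 / 1 = 9.0986297160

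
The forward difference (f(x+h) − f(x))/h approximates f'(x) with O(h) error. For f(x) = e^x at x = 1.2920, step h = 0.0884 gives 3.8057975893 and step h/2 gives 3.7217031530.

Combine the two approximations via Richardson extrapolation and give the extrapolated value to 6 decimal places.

Error is O(h^1); halving h shrinks it by 2^1 = 2.
2^1 × A(h/2) = 7.4434063060; minus A(h) gives 3.6376087167.
Divide by 2^1 − 1 = 1.
R = 3.6376087167/1 = 3.6376087167
Gap between inputs: 8.409e-02; correction applied: −0.0840944363.

3.637609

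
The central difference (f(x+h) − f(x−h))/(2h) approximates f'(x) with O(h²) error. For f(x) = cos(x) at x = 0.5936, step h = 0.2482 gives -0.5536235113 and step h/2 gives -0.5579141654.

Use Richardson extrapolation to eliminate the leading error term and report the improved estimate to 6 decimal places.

r = 2: numerator weight 4, denominator 3.
Difference of the inputs: -0.5579141654 − (-0.5536235113) = -0.0042906541
Divide by 2^2 − 1 = 3: (-0.0042906541)/3 = -0.0014302180
R = -0.5579141654 − 0.0014302180 = -0.5593443834

-0.559344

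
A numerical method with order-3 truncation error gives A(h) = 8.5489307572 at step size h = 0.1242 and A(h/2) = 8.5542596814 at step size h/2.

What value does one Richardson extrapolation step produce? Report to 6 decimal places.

Method order is 3; weight 2^3 = 8.
Top: 8(8.5542596814) − (8.5489307572) = 59.8851466940
(8 × 8.5542596814 − 8.5489307572)/(8 − 1) = 8.5550209563
Gap between inputs: 5.329e-03; correction applied: +0.0007612749.

8.555021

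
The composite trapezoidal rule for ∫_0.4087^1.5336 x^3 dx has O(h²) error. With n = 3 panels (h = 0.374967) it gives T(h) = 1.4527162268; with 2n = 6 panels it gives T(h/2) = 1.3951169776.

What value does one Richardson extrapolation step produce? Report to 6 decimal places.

1.375917

Leading term ∝ h^2; use weight 4 = 2^2.
Difference of the inputs: 1.3951169776 − 1.4527162268 = -0.0575992492
Divide by 2^2 − 1 = 3: (-0.0575992492)/3 = -0.0191997497
R = A(h/2) + (A(h/2) − A(h))/3 = 1.3951169776 − 0.0191997497 = 1.3759172279
Shift from A(h/2): −0.0191997497.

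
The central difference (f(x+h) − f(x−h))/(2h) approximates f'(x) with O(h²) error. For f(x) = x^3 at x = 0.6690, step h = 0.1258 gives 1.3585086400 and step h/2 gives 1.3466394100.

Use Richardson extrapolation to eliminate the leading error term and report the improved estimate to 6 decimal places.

1.342683

Method order is 2; weight 2^2 = 4.
Weighted: 5.3865576400 − 1.3585086400 = 4.0280490000
Divide by 2^2 − 1 = 3.
R = 4.0280490000/3 = 1.3426830000
Correction |R − A(h/2)| = 3.956e-03; gap |A(h/2) − A(h)| = 1.187e-02.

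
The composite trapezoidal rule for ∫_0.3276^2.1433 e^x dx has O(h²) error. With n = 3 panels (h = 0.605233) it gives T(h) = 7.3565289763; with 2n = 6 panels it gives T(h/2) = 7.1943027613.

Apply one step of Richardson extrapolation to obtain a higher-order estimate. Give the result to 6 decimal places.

Leading term ∝ h^2; use weight 4 = 2^2.
Difference of the inputs: 7.1943027613 − 7.3565289763 = -0.1622262150
Correction (A(h/2) − A(h))/(4 − 1) = (-0.1622262150)/3 = -0.0540754050
R = 7.1943027613 − 0.0540754050 = 7.1402273563
Gap between inputs: 1.622e-01; correction applied: −0.0540754050.

7.140227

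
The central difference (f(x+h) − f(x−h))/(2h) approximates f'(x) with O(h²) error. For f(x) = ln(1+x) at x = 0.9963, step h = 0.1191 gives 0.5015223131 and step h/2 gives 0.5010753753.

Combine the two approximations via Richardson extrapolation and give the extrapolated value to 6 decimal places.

Order 2 gives 2^r = 4 and 2^r − 1 = 3.
Numerator 4×A(h/2) − A(h) = 4×0.5010753753 − 0.5015223131 = 1.5027791881
Divide by 2^2 − 1 = 3.
Result: 0.5009263960

0.500926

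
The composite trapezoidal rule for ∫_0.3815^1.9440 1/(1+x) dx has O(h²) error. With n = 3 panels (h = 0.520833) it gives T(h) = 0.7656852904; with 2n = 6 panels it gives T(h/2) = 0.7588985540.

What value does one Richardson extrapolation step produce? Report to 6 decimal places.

0.756636

r = 2: numerator weight 4, denominator 3.
Weighted: 3.0355942160 − 0.7656852904 = 2.2699089256
Divide by 2^2 − 1 = 3.
2.2699089256 ÷ 3 = 0.7566363085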